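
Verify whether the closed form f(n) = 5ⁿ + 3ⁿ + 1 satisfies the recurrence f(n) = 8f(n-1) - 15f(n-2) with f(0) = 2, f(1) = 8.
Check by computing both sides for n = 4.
From the recurrence with f(0) = 2, f(1) = 8:
  f(0) = 2, f(1) = 8, f(2) = 34, f(3) = 152, f(4) = 706
  so the recurrence gives f(4) = 706.
From the proposed closed form f(n) = 5ⁿ + 3ⁿ + 1:
  f(4) = 707.
The recurrence gives 706 but the closed form gives 707, so the closed form does not satisfy the recurrence.

No, the closed form is incorrect.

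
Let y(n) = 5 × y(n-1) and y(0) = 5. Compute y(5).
Computing step by step:
y(0) = 5
y(1) = 5 × 5 = 25
y(2) = 5 × 25 = 125
y(3) = 5 × 125 = 625
y(4) = 5 × 625 = 3125
y(5) = 5 × 3125 = 15625

15625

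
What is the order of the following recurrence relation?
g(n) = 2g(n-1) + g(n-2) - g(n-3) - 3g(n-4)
The order is the largest lag k for which g(n-k) appears. Here the deepest term is g(n-4), so the order is 4.

Order 4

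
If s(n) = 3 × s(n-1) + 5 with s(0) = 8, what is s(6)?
Computing step by step:
s(0) = 8
s(1) = 3 × 8 + 5 = 29
s(2) = 3 × 29 + 5 = 92
s(3) = 3 × 92 + 5 = 281
s(4) = 3 × 281 + 5 = 848
s(5) = 3 × 848 + 5 = 2549
s(6) = 3 × 2549 + 5 = 7652

7652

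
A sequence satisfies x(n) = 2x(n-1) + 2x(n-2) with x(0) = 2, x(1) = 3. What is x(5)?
Computing the sequence terms:
2, 3, 10, 26, 72, 196

196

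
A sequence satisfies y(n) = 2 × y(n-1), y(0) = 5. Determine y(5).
Computing step by step:
y(0) = 5
y(1) = 2 × 5 = 10
y(2) = 2 × 10 = 20
y(3) = 2 × 20 = 40
y(4) = 2 × 40 = 80
y(5) = 2 × 80 = 160

160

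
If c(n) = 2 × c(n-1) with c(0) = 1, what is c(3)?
Computing step by step:
c(0) = 1
c(1) = 2 × 1 = 2
c(2) = 2 × 2 = 4
c(3) = 2 × 4 = 8

8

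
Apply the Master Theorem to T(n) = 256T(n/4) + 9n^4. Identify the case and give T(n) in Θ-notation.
Master Theorem template: T(n) = a·T(n/b) + f(n).
Here: a=256, b=4, f(n)=9n^4
Compute log_b(a) = log_4(256) = 4.
f(n) = 9n^4 = Θ(n^4). Case 2: T(n) = Θ(n^4 log n).

Case 2: T(n) = Θ(n^4 log n)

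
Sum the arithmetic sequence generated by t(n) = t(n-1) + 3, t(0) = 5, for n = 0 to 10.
Computing the sequence terms: 5, 8, 11, 14, 17, 20, 23, 26, 29, 32, 35
Adding these values together:

220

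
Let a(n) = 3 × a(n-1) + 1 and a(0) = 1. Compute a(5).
Computing step by step:
a(0) = 1
a(1) = 3 × 1 + 1 = 4
a(2) = 3 × 4 + 1 = 13
a(3) = 3 × 13 + 1 = 40
a(4) = 3 × 40 + 1 = 121
a(5) = 3 × 121 + 1 = 364

364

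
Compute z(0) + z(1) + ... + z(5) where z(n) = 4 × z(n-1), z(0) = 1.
Computing the sequence terms: 1, 4, 16, 64, 256, 1024
Adding these values together:

1365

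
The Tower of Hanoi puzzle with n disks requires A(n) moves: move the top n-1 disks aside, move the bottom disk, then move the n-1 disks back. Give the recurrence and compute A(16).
Moving n disks = move the top n-1 disks aside (A(n-1) moves) + move the largest disk (1 move) + move the n-1 disks back on top (A(n-1) moves), so A(n) = 2A(n-1) + 1, with A(1) = 1 (a single disk takes one move).
First terms: 1, 3, 7, 15, 31, 63, … — each is one less than a power of 2. Indeed A(n) + 1 = 2(A(n-1) + 1) with A(1) + 1 = 2, so A(n) + 1 = 2ⁿ and A(n) = 2ⁿ - 1.
Hence A(16) = 2^16 - 1 = 65536 - 1 = 65535.

A(n) = 2A(n-1) + 1, A(1) = 1; A(16) = 65535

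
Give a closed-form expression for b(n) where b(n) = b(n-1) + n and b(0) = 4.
Recurrence: b(n) = b(n-1) + n, initial: b(0) = 4.
Telescoping: b(n) = b(0) + Σᵢ₌₁ⁿ i = 4 + n(n+1)/2.

b(n) = n(n+1)/2 + 4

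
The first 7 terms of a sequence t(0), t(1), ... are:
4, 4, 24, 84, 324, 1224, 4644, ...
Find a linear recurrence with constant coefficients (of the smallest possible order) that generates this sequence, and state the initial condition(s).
Look for the lowest-order linear relation among consecutive terms.
Observation: t(n) - 3·t(n-1) - (3)·t(n-2) = 0 holds for the shown terms, and no order-1 relation t(n) = α·t(n-1) + β fits.
Check at n=3: 3·24 + (3)·4 = 84. ✓

t(n) = 3t(n-1) + 3t(n-2), t(0) = 4, t(1) = 4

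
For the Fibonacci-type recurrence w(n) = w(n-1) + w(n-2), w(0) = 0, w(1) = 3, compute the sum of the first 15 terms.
Computing the sequence terms: 0, 3, 3, 6, 9, 15, 24, 39, 63, 102, 165, 267, 432, 699, 1131
Adding these values together:

2958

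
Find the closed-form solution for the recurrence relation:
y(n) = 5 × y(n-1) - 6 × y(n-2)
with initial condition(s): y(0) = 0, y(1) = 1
Recurrence: y(n) = 5 × y(n-1) - 6 × y(n-2), initial: y(0) = 0, y(1) = 1.
Characteristic equation: r² - 5r + 6 = 0, which factors as (r - 3)(r - 2) = 0, so r = 3, 2. General solution y(n) = A·3ⁿ + B·2ⁿ. From y(0) = 0: A + B = 0. From y(1) = 1: 3A + 2B = 1. Solving gives A = 1, B = -1.

y(n) = 3ⁿ - 2ⁿ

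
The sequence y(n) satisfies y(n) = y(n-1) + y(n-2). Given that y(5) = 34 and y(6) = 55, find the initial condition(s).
Work backwards using y(k) = y(k+2) - y(k+1):
y(4) = y(6) - y(5) = 55 - 34 = 21
y(3) = y(5) - y(4) = 34 - 21 = 13
y(2) = y(4) - y(3) = 21 - 13 = 8
y(1) = y(3) - y(2) = 13 - 8 = 5
y(0) = y(2) - y(1) = 8 - 5 = 3

y(0) = 3, y(1) = 5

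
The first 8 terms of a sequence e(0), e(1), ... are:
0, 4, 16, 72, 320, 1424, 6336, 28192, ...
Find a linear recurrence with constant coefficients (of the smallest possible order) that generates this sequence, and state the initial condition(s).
Look for the lowest-order linear relation among consecutive terms.
Observation: e(n) - 4·e(n-1) - (2)·e(n-2) = 0 holds for the shown terms, and no order-1 relation e(n) = α·e(n-1) + β fits.
Check at n=3: 4·16 + (2)·4 = 72. ✓

e(n) = 4e(n-1) + 2e(n-2), e(0) = 0, e(1) = 4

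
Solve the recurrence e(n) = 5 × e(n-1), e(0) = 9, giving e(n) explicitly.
Recurrence: e(n) = 5 × e(n-1), initial: e(0) = 9.
Each term is 5 times the previous, so this is geometric with ratio 5. After n steps: e(n) = e(0)·5ⁿ = 9·5ⁿ.

e(n) = 9·5ⁿ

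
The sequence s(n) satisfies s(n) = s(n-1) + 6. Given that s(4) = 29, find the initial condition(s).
s(4) = s(0) + 4·6, so s(0) = 29 - 24 = 5.

s(0) = 5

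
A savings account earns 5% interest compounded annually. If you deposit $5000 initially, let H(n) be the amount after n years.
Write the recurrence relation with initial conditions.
Each year the balance grows by 5%, i.e. is multiplied by 1 + 5/100 = 1.05, so H(n) = 1.05 × H(n-1). The initial deposit gives H(0) = 5000.
Unrolling gives the closed form H(n) = 5000 × (1.05)ⁿ.

H(n) = 1.05 × H(n-1), H(0) = 5000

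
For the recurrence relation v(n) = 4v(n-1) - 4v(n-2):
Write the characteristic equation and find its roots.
Substitute v(n) = rⁿ and divide through by rⁿ⁻²: r² - 4r + 4 = 0
Factor: (r - 2)² = 0, so r = 2 (double root).
General solution: v(n) = (A + Bn)·2ⁿ

Characteristic: r² - 4r + 4 = 0, Roots: r = 2 (double root)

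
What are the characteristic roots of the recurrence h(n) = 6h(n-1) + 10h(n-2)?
Substitute h(n) = rⁿ and divide through by rⁿ⁻²: r² - 6r - 10 = 0
Discriminant: 6² + 4·10 = 76, not a perfect square, so by the quadratic formula r = (6 ± √76)/2.
General solution: h(n) = A·r₁ⁿ + B·r₂ⁿ where r₁,r₂ = (6 ± √76)/2

Characteristic: r² - 6r - 10 = 0, Roots: r = (6 ± √76)/2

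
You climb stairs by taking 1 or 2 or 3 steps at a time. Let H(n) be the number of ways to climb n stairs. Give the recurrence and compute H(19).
Condition on the size of the last step (1 to 3): before it there were n-1, …, n-3 stairs climbed, and these cases are disjoint, so H(n) = H(n-1) + H(n-2) + H(n-3) (order-3 linear recurrence).
Initial conditions by direct count (compositions of i into parts ≤ 3): H(1) = 1; H(2) = 2; H(3) = 4.
Iterating the recurrence: H(4) = 7, H(5) = 13, H(6) = 24, H(7) = 44, H(8) = 81, H(9) = 149, H(10) = 274, H(11) = 504, H(12) = 927, H(13) = 1705, H(14) = 3136, H(15) = 5768, H(16) = 10609, H(17) = 19513, H(18) = 35890, H(19) = 66012.

H(n) = H(n-1) + H(n-2) + H(n-3), H(1) = 1, H(2) = 2, H(3) = 4; H(19) = 66012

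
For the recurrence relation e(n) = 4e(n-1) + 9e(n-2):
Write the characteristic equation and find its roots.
Substitute e(n) = rⁿ and divide through by rⁿ⁻²: r² - 4r - 9 = 0
Discriminant: 4² + 4·9 = 52, not a perfect square, so by the quadratic formula r = (4 ± √52)/2.
General solution: e(n) = A·r₁ⁿ + B·r₂ⁿ where r₁,r₂ = (4 ± √52)/2

Characteristic: r² - 4r - 9 = 0, Roots: r = (4 ± √52)/2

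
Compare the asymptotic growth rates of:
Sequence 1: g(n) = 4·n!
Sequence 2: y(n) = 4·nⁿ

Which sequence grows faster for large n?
Comparing growth rates:
Growth-rate hierarchy: log n ≺ any polynomial ≺ any exponential cⁿ (c>1) ≺ n! ≺ nⁿ.
super-exponential nⁿ dominates factorial asymptotically.

y(n) grows faster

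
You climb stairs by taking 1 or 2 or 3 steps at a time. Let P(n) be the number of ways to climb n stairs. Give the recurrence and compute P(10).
Condition on the size of the last step (1 to 3): before it there were n-1, …, n-3 stairs climbed, and these cases are disjoint, so P(n) = P(n-1) + P(n-2) + P(n-3) (order-3 linear recurrence).
Initial conditions by direct count (compositions of i into parts ≤ 3): P(1) = 1; P(2) = 2; P(3) = 4.
Iterating the recurrence: P(4) = 7, P(5) = 13, P(6) = 24, P(7) = 44, P(8) = 81, P(9) = 149, P(10) = 274.

P(n) = P(n-1) + P(n-2) + P(n-3), P(1) = 1, P(2) = 2, P(3) = 4; P(10) = 274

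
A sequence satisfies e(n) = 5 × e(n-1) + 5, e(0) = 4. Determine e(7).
Computing step by step:
e(0) = 4
e(1) = 5 × 4 + 5 = 25
e(2) = 5 × 25 + 5 = 130
e(3) = 5 × 130 + 5 = 655
e(4) = 5 × 655 + 5 = 3280
e(5) = 5 × 3280 + 5 = 16405
e(6) = 5 × 16405 + 5 = 82030
e(7) = 5 × 82030 + 5 = 410155

410155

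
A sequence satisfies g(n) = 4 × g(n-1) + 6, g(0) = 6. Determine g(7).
Computing step by step:
g(0) = 6
g(1) = 4 × 6 + 6 = 30
g(2) = 4 × 30 + 6 = 126
g(3) = 4 × 126 + 6 = 510
g(4) = 4 × 510 + 6 = 2046
g(5) = 4 × 2046 + 6 = 8190
g(6) = 4 × 8190 + 6 = 32766
g(7) = 4 × 32766 + 6 = 131070

131070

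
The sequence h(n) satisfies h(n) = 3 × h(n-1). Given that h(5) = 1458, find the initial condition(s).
In general h(n) = 3ⁿ · h(0). At n = 5: h(0) = h(5) / 3^5 = 1458 / 243 = 6.

h(0) = 6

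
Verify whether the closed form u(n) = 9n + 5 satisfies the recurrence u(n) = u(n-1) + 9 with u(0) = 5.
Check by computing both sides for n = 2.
From the recurrence with u(0) = 5:
  u(0) = 5, u(1) = 14, u(2) = 23
  so the recurrence gives u(2) = 23.
From the proposed closed form u(n) = 9n + 5:
  u(2) = 23.
Both sides give 23 at n = 2, and the initial condition(s) match, so the closed form is consistent.

Yes, the closed form is correct.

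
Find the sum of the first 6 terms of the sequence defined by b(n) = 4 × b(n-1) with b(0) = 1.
Computing the sequence terms: 1, 4, 16, 64, 256, 1024
Adding these values together:

1365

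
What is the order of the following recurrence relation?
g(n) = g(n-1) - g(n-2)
The order is the largest lag k for which g(n-k) appears. Here the deepest term is g(n-2), so the order is 2.

Order 2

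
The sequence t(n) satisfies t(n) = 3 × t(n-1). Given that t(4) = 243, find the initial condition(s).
In general t(n) = 3ⁿ · t(0). At n = 4: t(0) = t(4) / 3^4 = 243 / 81 = 3.

t(0) = 3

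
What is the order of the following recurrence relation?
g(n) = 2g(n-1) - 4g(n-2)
The order is the largest lag k for which g(n-k) appears. Here the deepest term is g(n-2), so the order is 2.

Order 2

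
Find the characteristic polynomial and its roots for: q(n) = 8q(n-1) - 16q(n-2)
Substitute q(n) = rⁿ and divide through by rⁿ⁻²: r² - 8r + 16 = 0
Factor: (r - 4)² = 0, so r = 4 (double root).
General solution: q(n) = (A + Bn)·4ⁿ

Characteristic: r² - 8r + 16 = 0, Roots: r = 4 (double root)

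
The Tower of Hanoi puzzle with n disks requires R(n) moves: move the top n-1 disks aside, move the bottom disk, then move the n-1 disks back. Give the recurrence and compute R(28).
Moving n disks = move the top n-1 disks aside (R(n-1) moves) + move the largest disk (1 move) + move the n-1 disks back on top (R(n-1) moves), so R(n) = 2R(n-1) + 1, with R(1) = 1 (a single disk takes one move).
First terms: 1, 3, 7, 15, 31, 63, … — each is one less than a power of 2. Indeed R(n) + 1 = 2(R(n-1) + 1) with R(1) + 1 = 2, so R(n) + 1 = 2ⁿ and R(n) = 2ⁿ - 1.
Hence R(28) = 2^28 - 1 = 268435456 - 1 = 268435455.

R(n) = 2R(n-1) + 1, R(1) = 1; R(28) = 268435455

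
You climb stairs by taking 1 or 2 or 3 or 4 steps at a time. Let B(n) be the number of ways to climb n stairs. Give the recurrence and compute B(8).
Condition on the size of the last step (1 to 4): before it there were n-1, …, n-4 stairs climbed, and these cases are disjoint, so B(n) = B(n-1) + B(n-2) + B(n-3) + B(n-4) (order-4 linear recurrence).
Initial conditions by direct count (compositions of i into parts ≤ 4): B(1) = 1; B(2) = 2; B(3) = 4; B(4) = 8.
Iterating the recurrence: B(5) = 15, B(6) = 29, B(7) = 56, B(8) = 108.

B(n) = B(n-1) + B(n-2) + B(n-3) + B(n-4), B(1) = 1, B(2) = 2, B(3) = 4, B(4) = 8; B(8) = 108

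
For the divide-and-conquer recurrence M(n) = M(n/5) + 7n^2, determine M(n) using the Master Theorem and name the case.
Master Theorem template: M(n) = a·M(n/b) + f(n).
Here: a=1, b=5, f(n)=7n^2
Compute log_b(a) = log_5(1) = 0.
f(n) = 7n^2 = Ω(n^(0+ε)) with ε = 2, and the regularity condition holds (a·f(n/b) = (a/b^2)·f(n) with a/b^2 = 5^-2 < 1). Case 3: M(n) = Θ(f(n)) = Θ(n^2).

Case 3: M(n) = Θ(n^2)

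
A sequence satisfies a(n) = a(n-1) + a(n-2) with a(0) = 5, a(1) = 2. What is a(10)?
Computing the sequence terms:
5, 2, 7, 9, 16, 25, 41, 66, 107, 173, 280

280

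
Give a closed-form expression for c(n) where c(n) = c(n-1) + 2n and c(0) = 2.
Recurrence: c(n) = c(n-1) + 2n, initial: c(0) = 2.
Telescoping: c(n) = c(0) + 2·Σᵢ₌₁ⁿ i = 2 + 2·n(n+1)/2.

c(n) = 2·n(n+1)/2 + 2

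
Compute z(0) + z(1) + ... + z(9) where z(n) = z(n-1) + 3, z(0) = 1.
Computing the sequence terms: 1, 4, 7, 10, 13, 16, 19, 22, 25, 28
Adding these values together:

145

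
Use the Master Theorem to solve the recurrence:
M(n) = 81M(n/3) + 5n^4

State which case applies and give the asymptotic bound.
Master Theorem template: M(n) = a·M(n/b) + f(n).
Here: a=81, b=3, f(n)=5n^4
Compute log_b(a) = log_3(81) = 4.
f(n) = 5n^4 = Θ(n^4). Case 2: M(n) = Θ(n^4 log n).

Case 2: M(n) = Θ(n^4 log n)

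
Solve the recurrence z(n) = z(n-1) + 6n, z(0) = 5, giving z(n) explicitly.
Recurrence: z(n) = z(n-1) + 6n, initial: z(0) = 5.
Telescoping: z(n) = z(0) + 6·Σᵢ₌₁ⁿ i = 5 + 6·n(n+1)/2.

z(n) = 6·n(n+1)/2 + 5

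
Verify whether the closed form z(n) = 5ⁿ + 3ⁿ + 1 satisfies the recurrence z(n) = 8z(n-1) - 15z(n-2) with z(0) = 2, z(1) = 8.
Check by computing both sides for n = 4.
From the recurrence with z(0) = 2, z(1) = 8:
  z(0) = 2, z(1) = 8, z(2) = 34, z(3) = 152, z(4) = 706
  so the recurrence gives z(4) = 706.
From the proposed closed form z(n) = 5ⁿ + 3ⁿ + 1:
  z(4) = 707.
The recurrence gives 706 but the closed form gives 707, so the closed form does not satisfy the recurrence.

No, the closed form is incorrect.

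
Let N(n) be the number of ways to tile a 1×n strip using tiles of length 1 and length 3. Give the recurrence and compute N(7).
Condition on the last tile: it has length 1 (leaving a 1×(n-1) strip) or length 3 (leaving a 1×(n-3) strip), so N(n) = N(n-1) + N(n-3) (order-3 linear recurrence).
For 0 ≤ i < 3 only unit tiles fit, so N(i) = 1.
Iterating the recurrence: N(3) = 2, N(4) = 3, N(5) = 4, N(6) = 6, N(7) = 9.

N(n) = N(n-1) + N(n-3), with N(i) = 1 for 0 ≤ i < 3; N(7) = 9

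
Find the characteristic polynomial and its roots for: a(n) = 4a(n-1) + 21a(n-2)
Substitute a(n) = rⁿ and divide through by rⁿ⁻²: r² - 4r - 21 = 0
Factor: (r + 3)(r - 7) = 0, so r = -3, 7.
General solution: a(n) = A·(-3)ⁿ + B·7ⁿ

Characteristic: r² - 4r - 21 = 0, Roots: r = -3, 7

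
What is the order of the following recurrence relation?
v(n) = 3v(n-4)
The order is the largest lag k for which v(n-k) appears. Here the deepest term is v(n-4), so the order is 4.

Order 4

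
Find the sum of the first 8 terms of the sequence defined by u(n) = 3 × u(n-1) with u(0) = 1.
Computing the sequence terms: 1, 3, 9, 27, 81, 243, 729, 2187
Adding these values together:

3280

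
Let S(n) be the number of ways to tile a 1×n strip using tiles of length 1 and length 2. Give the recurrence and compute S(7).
Condition on the last tile: it has length 1 (leaving a 1×(n-1) strip) or length 2 (leaving a 1×(n-2) strip), so S(n) = S(n-1) + S(n-2) (order-2 linear recurrence).
For 0 ≤ i < 2 only unit tiles fit, so S(i) = 1.
Iterating the recurrence: S(2) = 2, S(3) = 3, S(4) = 5, S(5) = 8, S(6) = 13, S(7) = 21.

S(n) = S(n-1) + S(n-2), with S(i) = 1 for 0 ≤ i < 2; S(7) = 21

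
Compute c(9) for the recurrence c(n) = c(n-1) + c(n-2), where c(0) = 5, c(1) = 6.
Computing the sequence terms:
5, 6, 11, 17, 28, 45, 73, 118, 191, 309

309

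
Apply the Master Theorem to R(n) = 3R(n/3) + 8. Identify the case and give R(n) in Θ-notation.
Master Theorem template: R(n) = a·R(n/b) + f(n).
Here: a=3, b=3, f(n)=8
Compute log_b(a) = log_3(3) = 1.
f(n) = 8 = O(n^(1-ε)) with ε = 1. Case 1: R(n) = Θ(n^log_b(a)) = Θ(n).

Case 1: R(n) = Θ(n)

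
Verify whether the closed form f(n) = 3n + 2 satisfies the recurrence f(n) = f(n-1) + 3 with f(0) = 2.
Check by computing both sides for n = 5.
From the recurrence with f(0) = 2:
  f(0) = 2, f(1) = 5, f(2) = 8, f(3) = 11, f(4) = 14, f(5) = 17
  so the recurrence gives f(5) = 17.
From the proposed closed form f(n) = 3n + 2:
  f(5) = 17.
Both sides give 17 at n = 5, and the initial condition(s) match, so the closed form is consistent.

Yes, the closed form is correct.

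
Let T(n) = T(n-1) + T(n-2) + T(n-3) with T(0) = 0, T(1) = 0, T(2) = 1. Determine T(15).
Computing the sequence terms:
0, 0, 1, 1, 2, 4, 7, 13, 24, 44, 81, 149, 274, 504, 927, 1705

1705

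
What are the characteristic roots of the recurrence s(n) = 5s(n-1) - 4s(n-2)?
Substitute s(n) = rⁿ and divide through by rⁿ⁻²: r² - 5r + 4 = 0
Factor: (r - 4)(r - 1) = 0, so r = 4, 1.
General solution: s(n) = A·4ⁿ + B·1ⁿ

Characteristic: r² - 5r + 4 = 0, Roots: r = 4, 1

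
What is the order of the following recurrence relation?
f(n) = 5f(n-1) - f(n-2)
The order is the largest lag k for which f(n-k) appears. Here the deepest term is f(n-2), so the order is 2.

Order 2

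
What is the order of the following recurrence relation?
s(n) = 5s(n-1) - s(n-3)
The order is the largest lag k for which s(n-k) appears. Here the deepest term is s(n-3), so the order is 3.

Order 3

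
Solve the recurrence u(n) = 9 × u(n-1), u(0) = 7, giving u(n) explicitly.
Recurrence: u(n) = 9 × u(n-1), initial: u(0) = 7.
Each term is 9 times the previous, so this is geometric with ratio 9. After n steps: u(n) = u(0)·9ⁿ = 7·9ⁿ.

u(n) = 7·9ⁿ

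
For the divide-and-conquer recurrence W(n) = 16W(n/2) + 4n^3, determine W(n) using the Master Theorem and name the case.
Master Theorem template: W(n) = a·W(n/b) + f(n).
Here: a=16, b=2, f(n)=4n^3
Compute log_b(a) = log_2(16) = 4.
f(n) = 4n^3 = O(n^(4-ε)) with ε = 1. Case 1: W(n) = Θ(n^log_b(a)) = Θ(n^4).

Case 1: W(n) = Θ(n^4)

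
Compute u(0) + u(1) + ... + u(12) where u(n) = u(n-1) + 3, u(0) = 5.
Computing the sequence terms: 5, 8, 11, 14, 17, 20, 23, 26, 29, 32, 35, 38, 41
Adding these values together:

299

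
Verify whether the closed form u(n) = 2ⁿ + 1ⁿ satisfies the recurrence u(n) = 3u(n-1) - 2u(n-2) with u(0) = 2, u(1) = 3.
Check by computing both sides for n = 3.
From the recurrence with u(0) = 2, u(1) = 3:
  u(0) = 2, u(1) = 3, u(2) = 5, u(3) = 9
  so the recurrence gives u(3) = 9.
From the proposed closed form u(n) = 2ⁿ + 1ⁿ:
  u(3) = 9.
Both sides give 9 at n = 3, and the initial condition(s) match, so the closed form is consistent.

Yes, the closed form is correct.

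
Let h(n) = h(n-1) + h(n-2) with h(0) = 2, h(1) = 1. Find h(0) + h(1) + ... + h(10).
Computing the sequence terms: 2, 1, 3, 4, 7, 11, 18, 29, 47, 76, 123
Adding these values together:

321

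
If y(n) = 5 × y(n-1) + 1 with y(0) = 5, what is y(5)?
Computing step by step:
y(0) = 5
y(1) = 5 × 5 + 1 = 26
y(2) = 5 × 26 + 1 = 131
y(3) = 5 × 131 + 1 = 656
y(4) = 5 × 656 + 1 = 3281
y(5) = 5 × 3281 + 1 = 16406

16406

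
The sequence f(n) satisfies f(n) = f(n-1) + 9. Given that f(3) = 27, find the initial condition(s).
f(3) = f(0) + 3·9, so f(0) = 27 - 27 = 0.

f(0) = 0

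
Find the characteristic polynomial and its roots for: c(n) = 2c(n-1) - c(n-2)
Substitute c(n) = rⁿ and divide through by rⁿ⁻²: r² - 2r + 1 = 0
Factor: (r - 1)² = 0, so r = 1 (double root).
General solution: c(n) = (A + Bn)·1ⁿ

Characteristic: r² - 2r + 1 = 0, Roots: r = 1 (double root)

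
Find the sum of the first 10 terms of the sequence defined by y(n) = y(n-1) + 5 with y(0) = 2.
Computing the sequence terms: 2, 7, 12, 17, 22, 27, 32, 37, 42, 47
Adding these values together:

245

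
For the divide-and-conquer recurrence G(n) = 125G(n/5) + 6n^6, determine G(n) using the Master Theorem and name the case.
Master Theorem template: G(n) = a·G(n/b) + f(n).
Here: a=125, b=5, f(n)=6n^6
Compute log_b(a) = log_5(125) = 3.
f(n) = 6n^6 = Ω(n^(3+ε)) with ε = 3, and the regularity condition holds (a·f(n/b) = (a/b^6)·f(n) with a/b^6 = 5^-3 < 1). Case 3: G(n) = Θ(f(n)) = Θ(n^6).

Case 3: G(n) = Θ(n^6)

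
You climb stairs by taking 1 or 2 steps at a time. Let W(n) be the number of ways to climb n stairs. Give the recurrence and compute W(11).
Condition on the size of the last step (1 to 2): before it there were n-1, …, n-2 stairs climbed, and these cases are disjoint, so W(n) = W(n-1) + W(n-2) (Fibonacci-type sequence).
Initial conditions by direct count (compositions of i into parts ≤ 2): W(1) = 1; W(2) = 2.
Iterating the recurrence: W(3) = 3, W(4) = 5, W(5) = 8, W(6) = 13, W(7) = 21, W(8) = 34, W(9) = 55, W(10) = 89, W(11) = 144.

W(n) = W(n-1) + W(n-2), W(1) = 1, W(2) = 2; W(11) = 144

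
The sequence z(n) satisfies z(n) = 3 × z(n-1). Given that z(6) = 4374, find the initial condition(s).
In general z(n) = 3ⁿ · z(0). At n = 6: z(0) = z(6) / 3^6 = 4374 / 729 = 6.

z(0) = 6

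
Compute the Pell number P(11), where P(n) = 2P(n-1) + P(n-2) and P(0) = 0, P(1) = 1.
Computing the sequence terms:
0, 1, 2, 5, 12, 29, 70, 169, 408, 985, 2378, 5741

5741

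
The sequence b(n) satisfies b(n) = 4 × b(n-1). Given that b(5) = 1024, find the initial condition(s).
In general b(n) = 4ⁿ · b(0). At n = 5: b(0) = b(5) / 4^5 = 1024 / 1024 = 1.

b(0) = 1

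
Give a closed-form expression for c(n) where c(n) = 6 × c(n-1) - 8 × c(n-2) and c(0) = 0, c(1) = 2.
Recurrence: c(n) = 6 × c(n-1) - 8 × c(n-2), initial: c(0) = 0, c(1) = 2.
Characteristic equation: r² - 6r + 8 = 0, which factors as (r - 4)(r - 2) = 0, so r = 4, 2. General solution c(n) = A·4ⁿ + B·2ⁿ. From c(0) = 0: A + B = 0. From c(1) = 2: 4A + 2B = 2. Solving gives A = 1, B = -1.

c(n) = 4ⁿ - 2ⁿ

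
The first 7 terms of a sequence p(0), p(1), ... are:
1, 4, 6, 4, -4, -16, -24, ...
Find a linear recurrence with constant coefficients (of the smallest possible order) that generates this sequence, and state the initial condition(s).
Look for the lowest-order linear relation among consecutive terms.
Observation: p(n) - 2·p(n-1) - (-2)·p(n-2) = 0 holds for the shown terms, and no order-1 relation p(n) = α·p(n-1) + β fits.
Check at n=3: 2·6 + (-2)·4 = 4. ✓

p(n) = 2p(n-1) - 2p(n-2), p(0) = 1, p(1) = 4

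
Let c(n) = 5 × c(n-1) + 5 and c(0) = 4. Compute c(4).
Computing step by step:
c(0) = 4
c(1) = 5 × 4 + 5 = 25
c(2) = 5 × 25 + 5 = 130
c(3) = 5 × 130 + 5 = 655
c(4) = 5 × 655 + 5 = 3280

3280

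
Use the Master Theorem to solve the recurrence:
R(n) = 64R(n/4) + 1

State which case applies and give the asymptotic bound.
Master Theorem template: R(n) = a·R(n/b) + f(n).
Here: a=64, b=4, f(n)=1
Compute log_b(a) = log_4(64) = 3.
f(n) = 1 = O(n^(3-ε)) with ε = 3. Case 1: R(n) = Θ(n^log_b(a)) = Θ(n^3).

Case 1: R(n) = Θ(n^3)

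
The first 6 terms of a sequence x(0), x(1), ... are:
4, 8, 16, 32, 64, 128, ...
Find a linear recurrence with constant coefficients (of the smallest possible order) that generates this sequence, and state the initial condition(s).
Look for the lowest-order linear relation among consecutive terms.
Observation: each term is 2× the previous.
Check at n=2: 2·8 = 16. ✓

x(n) = 2 × x(n-1), x(0) = 4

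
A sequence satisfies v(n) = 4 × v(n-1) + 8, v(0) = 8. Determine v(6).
Computing step by step:
v(0) = 8
v(1) = 4 × 8 + 8 = 40
v(2) = 4 × 40 + 8 = 168
v(3) = 4 × 168 + 8 = 680
v(4) = 4 × 680 + 8 = 2728
v(5) = 4 × 2728 + 8 = 10920
v(6) = 4 × 10920 + 8 = 43688

43688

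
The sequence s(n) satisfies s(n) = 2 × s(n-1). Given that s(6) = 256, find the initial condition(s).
In general s(n) = 2ⁿ · s(0). At n = 6: s(0) = s(6) / 2^6 = 256 / 64 = 4.

s(0) = 4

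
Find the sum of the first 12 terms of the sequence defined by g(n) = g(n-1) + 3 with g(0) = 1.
Computing the sequence terms: 1, 4, 7, 10, 13, 16, 19, 22, 25, 28, 31, 34
Adding these values together:

210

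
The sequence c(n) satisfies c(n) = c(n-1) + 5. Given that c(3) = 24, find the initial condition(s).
c(3) = c(0) + 3·5, so c(0) = 24 - 15 = 9.

c(0) = 9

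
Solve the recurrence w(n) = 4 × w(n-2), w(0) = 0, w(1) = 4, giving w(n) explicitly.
Recurrence: w(n) = 4 × w(n-2), initial: w(0) = 0, w(1) = 4.
Characteristic equation: r² - 4 = 0, which factors as (r - 2)(r + 2) = 0, so r = 2, -2. General solution w(n) = A·2ⁿ + B·(-2)ⁿ. From w(0) = 0: A + B = 0. From w(1) = 4: 2A - 2B = 4. Solving gives A = 1, B = -1.

w(n) = 2ⁿ - (-2)ⁿ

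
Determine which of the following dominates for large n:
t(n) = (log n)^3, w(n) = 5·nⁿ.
Comparing growth rates:
Growth-rate hierarchy: log n ≺ any polynomial ≺ any exponential cⁿ (c>1) ≺ n! ≺ nⁿ.
super-exponential nⁿ dominates polylogarithmic (log n)^3 asymptotically.

w(n) grows faster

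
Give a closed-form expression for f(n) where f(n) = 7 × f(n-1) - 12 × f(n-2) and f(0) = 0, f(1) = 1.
Recurrence: f(n) = 7 × f(n-1) - 12 × f(n-2), initial: f(0) = 0, f(1) = 1.
Characteristic equation: r² - 7r + 12 = 0, which factors as (r - 4)(r - 3) = 0, so r = 4, 3. General solution f(n) = A·4ⁿ + B·3ⁿ. From f(0) = 0: A + B = 0. From f(1) = 1: 4A + 3B = 1. Solving gives A = 1, B = -1.

f(n) = 4ⁿ - 3ⁿ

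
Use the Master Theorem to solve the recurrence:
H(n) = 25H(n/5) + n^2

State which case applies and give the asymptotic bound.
Master Theorem template: H(n) = a·H(n/b) + f(n).
Here: a=25, b=5, f(n)=n^2
Compute log_b(a) = log_5(25) = 2.
f(n) = n^2 = Θ(n^2). Case 2: H(n) = Θ(n^2 log n).

Case 2: H(n) = Θ(n^2 log n)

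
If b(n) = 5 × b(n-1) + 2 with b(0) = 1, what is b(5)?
Computing step by step:
b(0) = 1
b(1) = 5 × 1 + 2 = 7
b(2) = 5 × 7 + 2 = 37
b(3) = 5 × 37 + 2 = 187
b(4) = 5 × 187 + 2 = 937
b(5) = 5 × 937 + 2 = 4687

4687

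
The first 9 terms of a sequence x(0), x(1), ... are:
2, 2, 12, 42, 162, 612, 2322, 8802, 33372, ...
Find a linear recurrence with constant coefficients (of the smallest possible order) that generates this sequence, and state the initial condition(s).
Look for the lowest-order linear relation among consecutive terms.
Observation: x(n) - 3·x(n-1) - (3)·x(n-2) = 0 holds for the shown terms, and no order-1 relation x(n) = α·x(n-1) + β fits.
Check at n=3: 3·12 + (3)·2 = 42. ✓

x(n) = 3x(n-1) + 3x(n-2), x(0) = 2, x(1) = 2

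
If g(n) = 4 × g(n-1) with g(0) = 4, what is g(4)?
Computing step by step:
g(0) = 4
g(1) = 4 × 4 = 16
g(2) = 4 × 16 = 64
g(3) = 4 × 64 = 256
g(4) = 4 × 256 = 1024

1024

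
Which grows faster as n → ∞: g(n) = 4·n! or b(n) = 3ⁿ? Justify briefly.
Comparing growth rates:
Growth-rate hierarchy: log n ≺ any polynomial ≺ any exponential cⁿ (c>1) ≺ n! ≺ nⁿ.
factorial dominates exponential base 3 asymptotically.

g(n) grows faster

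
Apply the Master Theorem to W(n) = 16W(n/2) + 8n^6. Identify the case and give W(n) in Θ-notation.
Master Theorem template: W(n) = a·W(n/b) + f(n).
Here: a=16, b=2, f(n)=8n^6
Compute log_b(a) = log_2(16) = 4.
f(n) = 8n^6 = Ω(n^(4+ε)) with ε = 2, and the regularity condition holds (a·f(n/b) = (a/b^6)·f(n) with a/b^6 = 2^-2 < 1). Case 3: W(n) = Θ(f(n)) = Θ(n^6).

Case 3: W(n) = Θ(n^6)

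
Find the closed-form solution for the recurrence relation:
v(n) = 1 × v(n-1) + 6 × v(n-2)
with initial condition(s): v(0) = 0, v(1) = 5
Recurrence: v(n) = 1 × v(n-1) + 6 × v(n-2), initial: v(0) = 0, v(1) = 5.
Characteristic equation: r² - 1r - 6 = 0, which factors as (r - 3)(r + 2) = 0, so r = 3, -2. General solution v(n) = A·3ⁿ + B·(-2)ⁿ. From v(0) = 0: A + B = 0. From v(1) = 5: 3A - 2B = 5. Solving gives A = 1, B = -1.

v(n) = 3ⁿ - (-2)ⁿ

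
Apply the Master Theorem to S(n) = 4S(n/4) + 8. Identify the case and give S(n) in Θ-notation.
Master Theorem template: S(n) = a·S(n/b) + f(n).
Here: a=4, b=4, f(n)=8
Compute log_b(a) = log_4(4) = 1.
f(n) = 8 = O(n^(1-ε)) with ε = 1. Case 1: S(n) = Θ(n^log_b(a)) = Θ(n).

Case 1: S(n) = Θ(n)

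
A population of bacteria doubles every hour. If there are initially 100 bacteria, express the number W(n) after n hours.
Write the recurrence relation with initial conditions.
Each hour multiplies the count by 2, so the count after n hours depends only on the count after n-1 hours: W(n) = 2 × W(n-1). The starting count gives W(0) = 100.
Unrolling n times gives the closed form W(n) = 100 × 2ⁿ.

W(n) = 2 × W(n-1), W(0) = 100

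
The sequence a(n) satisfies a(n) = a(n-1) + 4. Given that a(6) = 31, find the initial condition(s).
a(6) = a(0) + 6·4, so a(0) = 31 - 24 = 7.

a(0) = 7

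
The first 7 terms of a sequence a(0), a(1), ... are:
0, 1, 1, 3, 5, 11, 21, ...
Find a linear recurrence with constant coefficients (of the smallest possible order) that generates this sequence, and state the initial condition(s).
Look for the lowest-order linear relation among consecutive terms.
Observation: a(n) - 1·a(n-1) - (2)·a(n-2) = 0 holds for the shown terms, and no order-1 relation a(n) = α·a(n-1) + β fits.
Check at n=3: 1·1 + (2)·1 = 3. ✓

a(n) = a(n-1) + 2a(n-2), a(0) = 0, a(1) = 1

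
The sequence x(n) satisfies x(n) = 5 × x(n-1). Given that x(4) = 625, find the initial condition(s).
In general x(n) = 5ⁿ · x(0). At n = 4: x(0) = x(4) / 5^4 = 625 / 625 = 1.

x(0) = 1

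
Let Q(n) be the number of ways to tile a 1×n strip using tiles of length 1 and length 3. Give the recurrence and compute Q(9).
Condition on the last tile: it has length 1 (leaving a 1×(n-1) strip) or length 3 (leaving a 1×(n-3) strip), so Q(n) = Q(n-1) + Q(n-3) (order-3 linear recurrence).
For 0 ≤ i < 3 only unit tiles fit, so Q(i) = 1.
Iterating the recurrence: Q(3) = 2, Q(4) = 3, Q(5) = 4, Q(6) = 6, Q(7) = 9, Q(8) = 13, Q(9) = 19.

Q(n) = Q(n-1) + Q(n-3), with Q(i) = 1 for 0 ≤ i < 3; Q(9) = 19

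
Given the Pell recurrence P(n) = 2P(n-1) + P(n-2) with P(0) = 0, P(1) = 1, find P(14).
Computing the sequence terms:
0, 1, 2, 5, 12, 29, 70, 169, 408, 985, 2378, 5741, 13860, 33461, 80782

80782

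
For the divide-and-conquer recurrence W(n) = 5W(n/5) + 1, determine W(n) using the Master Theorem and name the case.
Master Theorem template: W(n) = a·W(n/b) + f(n).
Here: a=5, b=5, f(n)=1
Compute log_b(a) = log_5(5) = 1.
f(n) = 1 = O(n^(1-ε)) with ε = 1. Case 1: W(n) = Θ(n^log_b(a)) = Θ(n).

Case 1: W(n) = Θ(n)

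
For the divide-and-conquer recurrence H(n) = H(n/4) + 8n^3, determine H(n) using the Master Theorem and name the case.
Master Theorem template: H(n) = a·H(n/b) + f(n).
Here: a=1, b=4, f(n)=8n^3
Compute log_b(a) = log_4(1) = 0.
f(n) = 8n^3 = Ω(n^(0+ε)) with ε = 3, and the regularity condition holds (a·f(n/b) = (a/b^3)·f(n) with a/b^3 = 4^-3 < 1). Case 3: H(n) = Θ(f(n)) = Θ(n^3).

Case 3: H(n) = Θ(n^3)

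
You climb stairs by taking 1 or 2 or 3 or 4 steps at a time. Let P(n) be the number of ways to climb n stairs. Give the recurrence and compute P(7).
Condition on the size of the last step (1 to 4): before it there were n-1, …, n-4 stairs climbed, and these cases are disjoint, so P(n) = P(n-1) + P(n-2) + P(n-3) + P(n-4) (order-4 linear recurrence).
Initial conditions by direct count (compositions of i into parts ≤ 4): P(1) = 1; P(2) = 2; P(3) = 4; P(4) = 8.
Iterating the recurrence: P(5) = 15, P(6) = 29, P(7) = 56.

P(n) = P(n-1) + P(n-2) + P(n-3) + P(n-4), P(1) = 1, P(2) = 2, P(3) = 4, P(4) = 8; P(7) = 56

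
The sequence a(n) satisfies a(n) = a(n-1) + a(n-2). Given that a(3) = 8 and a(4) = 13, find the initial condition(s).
Work backwards using a(k) = a(k+2) - a(k+1):
a(2) = a(4) - a(3) = 13 - 8 = 5
a(1) = a(3) - a(2) = 8 - 5 = 3
a(0) = a(2) - a(1) = 5 - 3 = 2

a(0) = 2, a(1) = 3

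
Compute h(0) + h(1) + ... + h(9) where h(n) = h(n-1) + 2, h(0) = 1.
Computing the sequence terms: 1, 3, 5, 7, 9, 11, 13, 15, 17, 19
Adding these values together:

100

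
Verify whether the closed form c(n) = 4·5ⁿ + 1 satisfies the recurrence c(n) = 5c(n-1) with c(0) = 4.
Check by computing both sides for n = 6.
From the recurrence with c(0) = 4:
  c(0) = 4, c(1) = 20, c(2) = 100, c(3) = 500, c(4) = 2500, c(5) = 12500, c(6) = 62500
  so the recurrence gives c(6) = 62500.
From the proposed closed form c(n) = 4·5ⁿ + 1:
  c(6) = 62501.
The recurrence gives 62500 but the closed form gives 62501, so the closed form does not satisfy the recurrence.

No, the closed form is incorrect.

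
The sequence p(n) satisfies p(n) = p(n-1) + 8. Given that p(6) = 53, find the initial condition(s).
p(6) = p(0) + 6·8, so p(0) = 53 - 48 = 5.

p(0) = 5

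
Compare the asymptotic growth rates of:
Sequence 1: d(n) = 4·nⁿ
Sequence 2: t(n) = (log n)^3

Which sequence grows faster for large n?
Comparing growth rates:
Growth-rate hierarchy: log n ≺ any polynomial ≺ any exponential cⁿ (c>1) ≺ n! ≺ nⁿ.
super-exponential nⁿ dominates polylogarithmic (log n)^3 asymptotically.

d(n) grows faster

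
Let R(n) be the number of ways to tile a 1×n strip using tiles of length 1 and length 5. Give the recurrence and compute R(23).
Condition on the last tile: it has length 1 (leaving a 1×(n-1) strip) or length 5 (leaving a 1×(n-5) strip), so R(n) = R(n-1) + R(n-5) (order-5 linear recurrence).
For 0 ≤ i < 5 only unit tiles fit, so R(i) = 1.
Iterating the recurrence: R(5) = 2, R(6) = 3, R(7) = 4, R(8) = 5, R(9) = 6, R(10) = 8, R(11) = 11, R(12) = 15, R(13) = 20, R(14) = 26, R(15) = 34, R(16) = 45, R(17) = 60, R(18) = 80, R(19) = 106, R(20) = 140, R(21) = 185, R(22) = 245, R(23) = 325.

R(n) = R(n-1) + R(n-5), with R(i) = 1 for 0 ≤ i < 5; R(23) = 325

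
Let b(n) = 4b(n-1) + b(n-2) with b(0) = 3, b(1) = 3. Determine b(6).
Computing the sequence terms:
3, 3, 15, 63, 267, 1131, 4791

4791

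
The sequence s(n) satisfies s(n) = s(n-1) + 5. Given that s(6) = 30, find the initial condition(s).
s(6) = s(0) + 6·5, so s(0) = 30 - 30 = 0.

s(0) = 0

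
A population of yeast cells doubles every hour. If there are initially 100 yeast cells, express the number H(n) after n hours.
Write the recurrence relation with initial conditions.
Each hour multiplies the count by 2, so the count after n hours depends only on the count after n-1 hours: H(n) = 2 × H(n-1). The starting count gives H(0) = 100.
Unrolling n times gives the closed form H(n) = 100 × 2ⁿ.

H(n) = 2 × H(n-1), H(0) = 100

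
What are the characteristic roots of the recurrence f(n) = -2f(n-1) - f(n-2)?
Substitute f(n) = rⁿ and divide through by rⁿ⁻²: r² + 2r + 1 = 0
Factor: (r + 1)² = 0, so r = -1 (double root).
General solution: f(n) = (A + Bn)·(-1)ⁿ

Characteristic: r² + 2r + 1 = 0, Roots: r = -1 (double root)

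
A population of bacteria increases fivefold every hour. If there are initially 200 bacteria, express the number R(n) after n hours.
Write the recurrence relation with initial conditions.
Each hour multiplies the count by 5, so the count after n hours depends only on the count after n-1 hours: R(n) = 5 × R(n-1). The starting count gives R(0) = 200.
Unrolling n times gives the closed form R(n) = 200 × 5ⁿ.

R(n) = 5 × R(n-1), R(0) = 200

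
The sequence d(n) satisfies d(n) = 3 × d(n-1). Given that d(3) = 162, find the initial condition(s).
In general d(n) = 3ⁿ · d(0). At n = 3: d(0) = d(3) / 3^3 = 162 / 27 = 6.

d(0) = 6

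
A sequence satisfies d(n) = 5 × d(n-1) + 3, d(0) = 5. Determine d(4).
Computing step by step:
d(0) = 5
d(1) = 5 × 5 + 3 = 28
d(2) = 5 × 28 + 3 = 143
d(3) = 5 × 143 + 3 = 718
d(4) = 5 × 718 + 3 = 3593

3593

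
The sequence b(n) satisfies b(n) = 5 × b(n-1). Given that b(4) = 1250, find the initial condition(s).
In general b(n) = 5ⁿ · b(0). At n = 4: b(0) = b(4) / 5^4 = 1250 / 625 = 2.

b(0) = 2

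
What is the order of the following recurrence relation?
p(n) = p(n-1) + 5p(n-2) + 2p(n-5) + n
The order is the largest lag k for which p(n-k) appears. Here the deepest term is p(n-5) (the n term is non-homogeneous and does not affect the order), so the order is 5.

Order 5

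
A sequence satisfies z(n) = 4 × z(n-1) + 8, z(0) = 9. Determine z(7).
Computing step by step:
z(0) = 9
z(1) = 4 × 9 + 8 = 44
z(2) = 4 × 44 + 8 = 184
z(3) = 4 × 184 + 8 = 744
z(4) = 4 × 744 + 8 = 2984
z(5) = 4 × 2984 + 8 = 11944
z(6) = 4 × 11944 + 8 = 47784
z(7) = 4 × 47784 + 8 = 191144

191144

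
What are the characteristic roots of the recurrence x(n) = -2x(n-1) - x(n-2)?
Substitute x(n) = rⁿ and divide through by rⁿ⁻²: r² + 2r + 1 = 0
Factor: (r + 1)² = 0, so r = -1 (double root).
General solution: x(n) = (A + Bn)·(-1)ⁿ

Characteristic: r² + 2r + 1 = 0, Roots: r = -1 (double root)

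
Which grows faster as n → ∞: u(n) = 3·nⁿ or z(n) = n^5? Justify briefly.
Comparing growth rates:
Growth-rate hierarchy: log n ≺ any polynomial ≺ any exponential cⁿ (c>1) ≺ n! ≺ nⁿ.
super-exponential nⁿ dominates polynomial degree 5 asymptotically.

u(n) grows faster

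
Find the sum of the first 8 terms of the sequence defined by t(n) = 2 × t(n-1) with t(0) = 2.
Computing the sequence terms: 2, 4, 8, 16, 32, 64, 128, 256
Adding these values together:

510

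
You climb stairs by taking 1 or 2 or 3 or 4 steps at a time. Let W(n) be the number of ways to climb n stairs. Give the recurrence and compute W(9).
Condition on the size of the last step (1 to 4): before it there were n-1, …, n-4 stairs climbed, and these cases are disjoint, so W(n) = W(n-1) + W(n-2) + W(n-3) + W(n-4) (order-4 linear recurrence).
Initial conditions by direct count (compositions of i into parts ≤ 4): W(1) = 1; W(2) = 2; W(3) = 4; W(4) = 8.
Iterating the recurrence: W(5) = 15, W(6) = 29, W(7) = 56, W(8) = 108, W(9) = 208.

W(n) = W(n-1) + W(n-2) + W(n-3) + W(n-4), W(1) = 1, W(2) = 2, W(3) = 4, W(4) = 8; W(9) = 208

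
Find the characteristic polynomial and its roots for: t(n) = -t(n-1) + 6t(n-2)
Substitute t(n) = rⁿ and divide through by rⁿ⁻²: r² + r - 6 = 0
Factor: (r - 2)(r + 3) = 0, so r = 2, -3.
General solution: t(n) = A·2ⁿ + B·(-3)ⁿ

Characteristic: r² + r - 6 = 0, Roots: r = 2, -3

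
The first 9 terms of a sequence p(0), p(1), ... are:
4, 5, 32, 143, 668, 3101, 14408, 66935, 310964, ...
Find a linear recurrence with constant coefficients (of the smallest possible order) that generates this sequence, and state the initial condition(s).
Look for the lowest-order linear relation among consecutive terms.
Observation: p(n) - 4·p(n-1) - (3)·p(n-2) = 0 holds for the shown terms, and no order-1 relation p(n) = α·p(n-1) + β fits.
Check at n=3: 4·32 + (3)·5 = 143. ✓

p(n) = 4p(n-1) + 3p(n-2), p(0) = 4, p(1) = 5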